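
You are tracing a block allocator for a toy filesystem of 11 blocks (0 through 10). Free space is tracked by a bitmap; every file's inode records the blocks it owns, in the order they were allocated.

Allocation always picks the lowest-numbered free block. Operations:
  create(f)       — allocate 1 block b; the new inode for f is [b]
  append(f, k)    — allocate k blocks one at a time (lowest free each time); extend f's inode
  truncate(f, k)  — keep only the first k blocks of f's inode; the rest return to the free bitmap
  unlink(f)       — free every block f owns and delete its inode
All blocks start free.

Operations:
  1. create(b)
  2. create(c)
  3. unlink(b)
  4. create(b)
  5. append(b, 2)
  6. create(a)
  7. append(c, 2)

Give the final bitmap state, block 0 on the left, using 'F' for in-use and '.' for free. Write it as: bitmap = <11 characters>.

  1. create(b)  ⇒  F..........  {b→[0]}
  2. create(c)  ⇒  FF.........  {b→[0]; c→[1]}
  3. unlink(b)  ⇒  .F.........  {c→[1]}
  4. create(b)  ⇒  FF.........  {b→[0]; c→[1]}
  5. append(b, 2)  ⇒  FFFF.......  {b→[0, 2, 3]; c→[1]}
  6. create(a)  ⇒  FFFFF......  {a→[4]; b→[0, 2, 3]; c→[1]}
  7. append(c, 2)  ⇒  FFFFFFF....  {a→[4]; b→[0, 2, 3]; c→[1, 5, 6]}

bitmap = FFFFFFF....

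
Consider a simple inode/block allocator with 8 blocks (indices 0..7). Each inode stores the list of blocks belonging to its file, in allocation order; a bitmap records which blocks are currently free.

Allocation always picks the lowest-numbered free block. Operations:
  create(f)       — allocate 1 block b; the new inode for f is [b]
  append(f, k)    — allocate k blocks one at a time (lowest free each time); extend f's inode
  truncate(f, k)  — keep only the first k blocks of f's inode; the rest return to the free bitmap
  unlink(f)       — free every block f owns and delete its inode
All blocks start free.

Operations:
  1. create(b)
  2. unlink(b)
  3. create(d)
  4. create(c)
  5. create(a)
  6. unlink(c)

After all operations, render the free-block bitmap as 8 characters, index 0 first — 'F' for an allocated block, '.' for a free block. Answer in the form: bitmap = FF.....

bitmap = F.F.....

[1] create(b) — b=0 (map F.......)
[2] unlink(b) —  (map ........)
[3] create(d) — d=0 (map F.......)
[4] create(c) — c=1 d=0 (map FF......)
[5] create(a) — a=2 c=1 d=0 (map FFF.....)
[6] unlink(c) — a=2 d=0 (map F.F.....)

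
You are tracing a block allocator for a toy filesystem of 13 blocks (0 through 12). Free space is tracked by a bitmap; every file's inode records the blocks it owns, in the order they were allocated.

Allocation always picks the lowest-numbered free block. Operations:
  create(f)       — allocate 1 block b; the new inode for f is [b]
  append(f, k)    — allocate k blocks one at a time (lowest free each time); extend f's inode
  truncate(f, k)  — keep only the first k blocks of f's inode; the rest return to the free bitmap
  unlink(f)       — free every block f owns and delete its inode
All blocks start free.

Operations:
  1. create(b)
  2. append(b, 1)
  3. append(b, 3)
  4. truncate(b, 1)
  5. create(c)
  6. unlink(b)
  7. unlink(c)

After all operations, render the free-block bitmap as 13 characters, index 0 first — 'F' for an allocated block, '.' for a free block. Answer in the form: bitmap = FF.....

[1] create(b) — b=0 (map F............)
[2] append(b, 1) — b=0,1 (map FF...........)
[3] append(b, 3) — b=0,1,2,3,4 (map FFFFF........)
[4] truncate(b, 1) — b=0 (map F............)
[5] create(c) — b=0 c=1 (map FF...........)
[6] unlink(b) — c=1 (map .F...........)
[7] unlink(c) —  (map .............)

bitmap = .............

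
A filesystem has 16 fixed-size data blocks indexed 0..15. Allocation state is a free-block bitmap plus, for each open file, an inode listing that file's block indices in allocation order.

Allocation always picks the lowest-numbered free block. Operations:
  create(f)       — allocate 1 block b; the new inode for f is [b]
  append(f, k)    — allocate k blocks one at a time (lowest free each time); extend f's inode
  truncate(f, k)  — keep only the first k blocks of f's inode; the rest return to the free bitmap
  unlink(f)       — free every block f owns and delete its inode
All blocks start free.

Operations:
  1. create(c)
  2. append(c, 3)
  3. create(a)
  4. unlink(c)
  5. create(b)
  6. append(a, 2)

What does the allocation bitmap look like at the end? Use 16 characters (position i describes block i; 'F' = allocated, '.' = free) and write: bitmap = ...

bitmap = FFF.F...........

[1] create(c) — c=0 (map F...............)
[2] append(c, 3) — c=0,1,2,3 (map FFFF............)
[3] create(a) — a=4 c=0,1,2,3 (map FFFFF...........)
[4] unlink(c) — a=4 (map ....F...........)
[5] create(b) — a=4 b=0 (map F...F...........)
[6] append(a, 2) — a=4,1,2 b=0 (map FFF.F...........)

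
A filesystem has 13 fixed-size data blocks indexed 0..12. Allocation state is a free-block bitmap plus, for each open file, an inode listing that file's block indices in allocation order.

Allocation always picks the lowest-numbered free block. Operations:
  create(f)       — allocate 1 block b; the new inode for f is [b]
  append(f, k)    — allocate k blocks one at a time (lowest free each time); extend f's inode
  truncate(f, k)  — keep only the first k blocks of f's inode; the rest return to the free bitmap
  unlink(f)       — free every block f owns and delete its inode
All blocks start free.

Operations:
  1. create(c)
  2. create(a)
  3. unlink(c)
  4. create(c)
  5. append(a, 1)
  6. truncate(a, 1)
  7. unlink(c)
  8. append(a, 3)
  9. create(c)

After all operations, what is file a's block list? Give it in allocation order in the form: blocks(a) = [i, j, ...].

create(c): bitmap=F............ | c=[0]
create(a): bitmap=FF........... | a=[1] c=[0]
unlink(c): bitmap=.F........... | a=[1]
create(c): bitmap=FF........... | a=[1] c=[0]
append(a, 1): bitmap=FFF.......... | a=[1, 2] c=[0]
truncate(a, 1): bitmap=FF........... | a=[1] c=[0]
unlink(c): bitmap=.F........... | a=[1]
append(a, 3): bitmap=FFFF......... | a=[1, 0, 2, 3]
create(c): bitmap=FFFFF........ | a=[1, 0, 2, 3] c=[4]

blocks(a) = [1, 0, 2, 3]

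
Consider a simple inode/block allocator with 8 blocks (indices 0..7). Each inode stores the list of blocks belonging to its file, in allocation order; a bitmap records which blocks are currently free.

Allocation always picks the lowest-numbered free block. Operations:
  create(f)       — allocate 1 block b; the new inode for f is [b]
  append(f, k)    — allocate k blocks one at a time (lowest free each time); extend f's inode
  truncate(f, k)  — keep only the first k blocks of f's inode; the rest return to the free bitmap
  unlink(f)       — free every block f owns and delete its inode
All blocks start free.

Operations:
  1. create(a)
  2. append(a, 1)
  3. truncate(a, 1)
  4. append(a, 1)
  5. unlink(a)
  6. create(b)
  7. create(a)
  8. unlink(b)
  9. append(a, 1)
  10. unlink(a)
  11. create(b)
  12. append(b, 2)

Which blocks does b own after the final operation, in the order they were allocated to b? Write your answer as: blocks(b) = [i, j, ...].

blocks(b) = [0, 1, 2]

create(a): bitmap=F....... | a=[0]
append(a, 1): bitmap=FF...... | a=[0, 1]
truncate(a, 1): bitmap=F....... | a=[0]
append(a, 1): bitmap=FF...... | a=[0, 1]
unlink(a): bitmap=........ | 
create(b): bitmap=F....... | b=[0]
create(a): bitmap=FF...... | a=[1] b=[0]
unlink(b): bitmap=.F...... | a=[1]
append(a, 1): bitmap=FF...... | a=[1, 0]
unlink(a): bitmap=........ | 
create(b): bitmap=F....... | b=[0]
append(b, 2): bitmap=FFF..... | b=[0, 1, 2]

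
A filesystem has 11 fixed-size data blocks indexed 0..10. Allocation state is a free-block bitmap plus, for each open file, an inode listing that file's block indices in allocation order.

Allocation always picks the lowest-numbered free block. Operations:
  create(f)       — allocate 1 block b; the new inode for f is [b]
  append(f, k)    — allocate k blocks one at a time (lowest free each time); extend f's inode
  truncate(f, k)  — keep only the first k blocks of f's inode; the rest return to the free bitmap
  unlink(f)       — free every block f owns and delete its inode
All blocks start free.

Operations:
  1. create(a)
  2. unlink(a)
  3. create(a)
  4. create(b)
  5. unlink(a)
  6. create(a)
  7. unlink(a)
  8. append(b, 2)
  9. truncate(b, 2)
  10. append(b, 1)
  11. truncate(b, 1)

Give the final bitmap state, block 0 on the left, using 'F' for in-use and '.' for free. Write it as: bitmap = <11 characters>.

bitmap = .F.........

[1] create(a) — a=0 (map F..........)
[2] unlink(a) —  (map ...........)
[3] create(a) — a=0 (map F..........)
[4] create(b) — a=0 b=1 (map FF.........)
[5] unlink(a) — b=1 (map .F.........)
[6] create(a) — a=0 b=1 (map FF.........)
[7] unlink(a) — b=1 (map .F.........)
[8] append(b, 2) — b=1,0,2 (map FFF........)
[9] truncate(b, 2) — b=1,0 (map FF.........)
[10] append(b, 1) — b=1,0,2 (map FFF........)
[11] truncate(b, 1) — b=1 (map .F.........)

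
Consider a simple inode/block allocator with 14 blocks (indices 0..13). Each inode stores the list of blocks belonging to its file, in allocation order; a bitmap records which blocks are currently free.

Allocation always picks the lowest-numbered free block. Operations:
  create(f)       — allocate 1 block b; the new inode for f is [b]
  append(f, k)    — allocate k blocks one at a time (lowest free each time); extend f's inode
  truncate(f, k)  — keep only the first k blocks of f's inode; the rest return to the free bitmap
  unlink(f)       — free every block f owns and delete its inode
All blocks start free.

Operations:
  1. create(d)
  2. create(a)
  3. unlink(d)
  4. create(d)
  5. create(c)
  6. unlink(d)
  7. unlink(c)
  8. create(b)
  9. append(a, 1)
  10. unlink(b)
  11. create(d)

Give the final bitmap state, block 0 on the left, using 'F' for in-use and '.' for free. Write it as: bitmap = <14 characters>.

bitmap = FFF...........

  1. create(d)  ⇒  F.............  {d→[0]}
  2. create(a)  ⇒  FF............  {a→[1]; d→[0]}
  3. unlink(d)  ⇒  .F............  {a→[1]}
  4. create(d)  ⇒  FF............  {a→[1]; d→[0]}
  5. create(c)  ⇒  FFF...........  {a→[1]; c→[2]; d→[0]}
  6. unlink(d)  ⇒  .FF...........  {a→[1]; c→[2]}
  7. unlink(c)  ⇒  .F............  {a→[1]}
  8. create(b)  ⇒  FF............  {a→[1]; b→[0]}
  9. append(a, 1)  ⇒  FFF...........  {a→[1, 2]; b→[0]}
  10. unlink(b)  ⇒  .FF...........  {a→[1, 2]}
  11. create(d)  ⇒  FFF...........  {a→[1, 2]; d→[0]}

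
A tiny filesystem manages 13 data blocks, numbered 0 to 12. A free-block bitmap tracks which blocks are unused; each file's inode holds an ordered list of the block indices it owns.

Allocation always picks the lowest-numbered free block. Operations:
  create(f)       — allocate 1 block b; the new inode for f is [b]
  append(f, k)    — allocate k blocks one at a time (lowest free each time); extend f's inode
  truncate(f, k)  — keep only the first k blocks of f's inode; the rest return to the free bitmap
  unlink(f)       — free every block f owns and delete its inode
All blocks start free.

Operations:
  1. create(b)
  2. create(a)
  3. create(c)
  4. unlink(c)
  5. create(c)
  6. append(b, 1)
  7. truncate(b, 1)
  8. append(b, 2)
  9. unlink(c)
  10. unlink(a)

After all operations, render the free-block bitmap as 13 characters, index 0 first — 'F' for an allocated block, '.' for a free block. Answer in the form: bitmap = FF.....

bitmap = F..FF........

  1. create(b)  ⇒  F............  {b→[0]}
  2. create(a)  ⇒  FF...........  {a→[1]; b→[0]}
  3. create(c)  ⇒  FFF..........  {a→[1]; b→[0]; c→[2]}
  4. unlink(c)  ⇒  FF...........  {a→[1]; b→[0]}
  5. create(c)  ⇒  FFF..........  {a→[1]; b→[0]; c→[2]}
  6. append(b, 1)  ⇒  FFFF.........  {a→[1]; b→[0, 3]; c→[2]}
  7. truncate(b, 1)  ⇒  FFF..........  {a→[1]; b→[0]; c→[2]}
  8. append(b, 2)  ⇒  FFFFF........  {a→[1]; b→[0, 3, 4]; c→[2]}
  9. unlink(c)  ⇒  FF.FF........  {a→[1]; b→[0, 3, 4]}
  10. unlink(a)  ⇒  F..FF........  {b→[0, 3, 4]}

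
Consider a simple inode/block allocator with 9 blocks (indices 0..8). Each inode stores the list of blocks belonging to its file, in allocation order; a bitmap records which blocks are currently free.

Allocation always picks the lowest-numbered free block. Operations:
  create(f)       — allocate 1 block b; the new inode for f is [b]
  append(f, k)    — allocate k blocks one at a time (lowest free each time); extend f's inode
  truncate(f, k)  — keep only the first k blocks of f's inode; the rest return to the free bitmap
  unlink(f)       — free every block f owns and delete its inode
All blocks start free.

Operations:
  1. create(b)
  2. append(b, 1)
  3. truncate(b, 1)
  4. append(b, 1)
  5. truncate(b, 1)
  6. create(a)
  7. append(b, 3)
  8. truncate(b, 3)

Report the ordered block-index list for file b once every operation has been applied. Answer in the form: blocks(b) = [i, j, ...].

blocks(b) = [0, 2, 3]

after create(b) → b:[0]  free=[F........]
after append(b, 1) → b:[0, 1]  free=[FF.......]
after truncate(b, 1) → b:[0]  free=[F........]
after append(b, 1) → b:[0, 1]  free=[FF.......]
after truncate(b, 1) → b:[0]  free=[F........]
after create(a) → a:[1], b:[0]  free=[FF.......]
after append(b, 3) → a:[1], b:[0, 2, 3, 4]  free=[FFFFF....]
after truncate(b, 3) → a:[1], b:[0, 2, 3]  free=[FFFF.....]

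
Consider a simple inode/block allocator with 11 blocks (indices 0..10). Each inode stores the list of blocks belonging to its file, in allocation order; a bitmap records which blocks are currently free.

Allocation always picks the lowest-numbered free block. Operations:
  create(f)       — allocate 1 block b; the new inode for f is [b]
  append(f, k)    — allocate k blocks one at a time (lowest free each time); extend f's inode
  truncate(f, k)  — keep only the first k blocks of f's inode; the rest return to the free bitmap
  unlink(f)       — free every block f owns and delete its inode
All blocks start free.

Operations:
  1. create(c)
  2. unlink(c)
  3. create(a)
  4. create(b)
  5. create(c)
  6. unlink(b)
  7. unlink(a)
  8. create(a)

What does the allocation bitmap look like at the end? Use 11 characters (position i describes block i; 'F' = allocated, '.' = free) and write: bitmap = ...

bitmap = F.F........

[1] create(c) — c=0 (map F..........)
[2] unlink(c) —  (map ...........)
[3] create(a) — a=0 (map F..........)
[4] create(b) — a=0 b=1 (map FF.........)
[5] create(c) — a=0 b=1 c=2 (map FFF........)
[6] unlink(b) — a=0 c=2 (map F.F........)
[7] unlink(a) — c=2 (map ..F........)
[8] create(a) — a=0 c=2 (map F.F........)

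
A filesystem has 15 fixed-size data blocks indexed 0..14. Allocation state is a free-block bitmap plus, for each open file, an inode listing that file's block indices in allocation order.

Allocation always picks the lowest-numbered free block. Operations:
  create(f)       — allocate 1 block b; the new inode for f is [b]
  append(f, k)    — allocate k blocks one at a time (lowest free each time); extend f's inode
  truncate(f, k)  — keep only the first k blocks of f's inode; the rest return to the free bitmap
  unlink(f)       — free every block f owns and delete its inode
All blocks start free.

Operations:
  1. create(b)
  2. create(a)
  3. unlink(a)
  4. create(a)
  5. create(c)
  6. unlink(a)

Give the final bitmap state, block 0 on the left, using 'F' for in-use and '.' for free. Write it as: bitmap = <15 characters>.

[1] create(b) — b=0 (map F..............)
[2] create(a) — a=1 b=0 (map FF.............)
[3] unlink(a) — b=0 (map F..............)
[4] create(a) — a=1 b=0 (map FF.............)
[5] create(c) — a=1 b=0 c=2 (map FFF............)
[6] unlink(a) — b=0 c=2 (map F.F............)

bitmap = F.F............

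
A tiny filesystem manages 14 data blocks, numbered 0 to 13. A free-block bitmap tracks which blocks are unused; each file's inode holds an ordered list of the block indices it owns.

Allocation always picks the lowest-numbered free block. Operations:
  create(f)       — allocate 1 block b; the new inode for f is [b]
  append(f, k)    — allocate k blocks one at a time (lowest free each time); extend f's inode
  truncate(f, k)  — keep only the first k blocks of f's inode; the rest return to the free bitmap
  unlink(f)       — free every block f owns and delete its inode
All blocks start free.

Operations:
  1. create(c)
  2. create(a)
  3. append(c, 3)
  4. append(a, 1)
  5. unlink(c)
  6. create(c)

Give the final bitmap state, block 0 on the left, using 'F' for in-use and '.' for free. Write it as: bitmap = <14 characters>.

after create(c) → c:[0]  free=[F.............]
after create(a) → a:[1], c:[0]  free=[FF............]
after append(c, 3) → a:[1], c:[0, 2, 3, 4]  free=[FFFFF.........]
after append(a, 1) → a:[1, 5], c:[0, 2, 3, 4]  free=[FFFFFF........]
after unlink(c) → a:[1, 5]  free=[.F...F........]
after create(c) → a:[1, 5], c:[0]  free=[FF...F........]

bitmap = FF...F........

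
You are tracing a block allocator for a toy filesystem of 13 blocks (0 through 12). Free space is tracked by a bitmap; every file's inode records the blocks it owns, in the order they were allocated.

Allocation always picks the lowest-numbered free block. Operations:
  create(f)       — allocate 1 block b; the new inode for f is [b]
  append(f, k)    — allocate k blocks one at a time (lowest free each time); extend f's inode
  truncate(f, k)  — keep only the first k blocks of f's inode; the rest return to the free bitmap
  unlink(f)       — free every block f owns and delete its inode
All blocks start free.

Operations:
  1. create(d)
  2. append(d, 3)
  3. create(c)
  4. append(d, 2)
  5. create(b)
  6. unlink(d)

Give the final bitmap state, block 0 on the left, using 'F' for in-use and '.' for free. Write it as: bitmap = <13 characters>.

  1. create(d)  ⇒  F............  {d→[0]}
  2. append(d, 3)  ⇒  FFFF.........  {d→[0, 1, 2, 3]}
  3. create(c)  ⇒  FFFFF........  {c→[4]; d→[0, 1, 2, 3]}
  4. append(d, 2)  ⇒  FFFFFFF......  {c→[4]; d→[0, 1, 2, 3, 5, 6]}
  5. create(b)  ⇒  FFFFFFFF.....  {b→[7]; c→[4]; d→[0, 1, 2, 3, 5, 6]}
  6. unlink(d)  ⇒  ....F..F.....  {b→[7]; c→[4]}

bitmap = ....F..F.....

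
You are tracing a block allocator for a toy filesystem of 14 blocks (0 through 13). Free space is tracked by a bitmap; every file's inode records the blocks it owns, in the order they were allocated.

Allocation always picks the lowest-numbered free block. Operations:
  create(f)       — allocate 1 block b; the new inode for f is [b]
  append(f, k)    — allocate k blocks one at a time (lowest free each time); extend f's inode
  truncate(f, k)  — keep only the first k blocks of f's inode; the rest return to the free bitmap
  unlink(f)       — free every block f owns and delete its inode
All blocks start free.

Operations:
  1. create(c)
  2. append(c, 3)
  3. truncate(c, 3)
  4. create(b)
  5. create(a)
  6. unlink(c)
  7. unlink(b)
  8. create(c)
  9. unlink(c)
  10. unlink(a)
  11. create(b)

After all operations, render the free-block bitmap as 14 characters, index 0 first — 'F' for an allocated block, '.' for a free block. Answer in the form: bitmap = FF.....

  1. create(c)  ⇒  F.............  {c→[0]}
  2. append(c, 3)  ⇒  FFFF..........  {c→[0, 1, 2, 3]}
  3. truncate(c, 3)  ⇒  FFF...........  {c→[0, 1, 2]}
  4. create(b)  ⇒  FFFF..........  {b→[3]; c→[0, 1, 2]}
  5. create(a)  ⇒  FFFFF.........  {a→[4]; b→[3]; c→[0, 1, 2]}
  6. unlink(c)  ⇒  ...FF.........  {a→[4]; b→[3]}
  7. unlink(b)  ⇒  ....F.........  {a→[4]}
  8. create(c)  ⇒  F...F.........  {a→[4]; c→[0]}
  9. unlink(c)  ⇒  ....F.........  {a→[4]}
  10. unlink(a)  ⇒  ..............  {}
  11. create(b)  ⇒  F.............  {b→[0]}

bitmap = F.............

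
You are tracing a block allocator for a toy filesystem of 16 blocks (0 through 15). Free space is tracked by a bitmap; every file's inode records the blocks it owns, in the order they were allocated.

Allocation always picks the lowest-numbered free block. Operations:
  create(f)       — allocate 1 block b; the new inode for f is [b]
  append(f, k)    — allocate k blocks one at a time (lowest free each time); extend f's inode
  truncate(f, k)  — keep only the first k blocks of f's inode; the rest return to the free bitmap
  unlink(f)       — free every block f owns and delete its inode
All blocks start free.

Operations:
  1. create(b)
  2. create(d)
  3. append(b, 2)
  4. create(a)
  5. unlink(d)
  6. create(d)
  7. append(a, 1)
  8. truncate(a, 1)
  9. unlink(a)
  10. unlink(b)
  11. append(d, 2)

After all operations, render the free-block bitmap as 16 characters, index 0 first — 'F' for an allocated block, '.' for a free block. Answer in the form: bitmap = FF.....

bitmap = FFF.............

create(b): bitmap=F............... | b=[0]
create(d): bitmap=FF.............. | b=[0] d=[1]
append(b, 2): bitmap=FFFF............ | b=[0, 2, 3] d=[1]
create(a): bitmap=FFFFF........... | a=[4] b=[0, 2, 3] d=[1]
unlink(d): bitmap=F.FFF........... | a=[4] b=[0, 2, 3]
create(d): bitmap=FFFFF........... | a=[4] b=[0, 2, 3] d=[1]
append(a, 1): bitmap=FFFFFF.......... | a=[4, 5] b=[0, 2, 3] d=[1]
truncate(a, 1): bitmap=FFFFF........... | a=[4] b=[0, 2, 3] d=[1]
unlink(a): bitmap=FFFF............ | b=[0, 2, 3] d=[1]
unlink(b): bitmap=.F.............. | d=[1]
append(d, 2): bitmap=FFF............. | d=[1, 0, 2]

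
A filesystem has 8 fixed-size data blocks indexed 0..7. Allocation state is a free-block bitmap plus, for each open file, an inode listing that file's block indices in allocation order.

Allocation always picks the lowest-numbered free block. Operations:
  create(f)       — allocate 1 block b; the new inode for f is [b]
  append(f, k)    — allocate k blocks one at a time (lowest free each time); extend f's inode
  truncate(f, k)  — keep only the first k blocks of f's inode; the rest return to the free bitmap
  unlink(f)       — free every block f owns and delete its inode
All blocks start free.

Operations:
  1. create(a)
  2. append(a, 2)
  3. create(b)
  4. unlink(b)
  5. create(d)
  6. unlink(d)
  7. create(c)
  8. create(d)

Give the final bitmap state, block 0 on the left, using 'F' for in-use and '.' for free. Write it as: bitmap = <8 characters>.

bitmap = FFFFF...

[1] create(a) — a=0 (map F.......)
[2] append(a, 2) — a=0,1,2 (map FFF.....)
[3] create(b) — a=0,1,2 b=3 (map FFFF....)
[4] unlink(b) — a=0,1,2 (map FFF.....)
[5] create(d) — a=0,1,2 d=3 (map FFFF....)
[6] unlink(d) — a=0,1,2 (map FFF.....)
[7] create(c) — a=0,1,2 c=3 (map FFFF....)
[8] create(d) — a=0,1,2 c=3 d=4 (map FFFFF...)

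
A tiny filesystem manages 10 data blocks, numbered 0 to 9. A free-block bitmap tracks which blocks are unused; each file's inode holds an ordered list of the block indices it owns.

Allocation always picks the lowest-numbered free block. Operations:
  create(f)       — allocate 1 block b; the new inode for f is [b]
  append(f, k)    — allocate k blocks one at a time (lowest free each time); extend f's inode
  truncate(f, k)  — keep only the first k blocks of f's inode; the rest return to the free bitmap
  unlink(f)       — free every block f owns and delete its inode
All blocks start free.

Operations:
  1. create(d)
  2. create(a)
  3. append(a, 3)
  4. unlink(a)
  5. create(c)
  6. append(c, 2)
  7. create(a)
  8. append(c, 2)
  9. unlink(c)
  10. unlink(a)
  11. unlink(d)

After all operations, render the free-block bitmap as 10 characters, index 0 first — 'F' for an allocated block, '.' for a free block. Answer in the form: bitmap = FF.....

bitmap = ..........

  1. create(d)  ⇒  F.........  {d→[0]}
  2. create(a)  ⇒  FF........  {a→[1]; d→[0]}
  3. append(a, 3)  ⇒  FFFFF.....  {a→[1, 2, 3, 4]; d→[0]}
  4. unlink(a)  ⇒  F.........  {d→[0]}
  5. create(c)  ⇒  FF........  {c→[1]; d→[0]}
  6. append(c, 2)  ⇒  FFFF......  {c→[1, 2, 3]; d→[0]}
  7. create(a)  ⇒  FFFFF.....  {a→[4]; c→[1, 2, 3]; d→[0]}
  8. append(c, 2)  ⇒  FFFFFFF...  {a→[4]; c→[1, 2, 3, 5, 6]; d→[0]}
  9. unlink(c)  ⇒  F...F.....  {a→[4]; d→[0]}
  10. unlink(a)  ⇒  F.........  {d→[0]}
  11. unlink(d)  ⇒  ..........  {}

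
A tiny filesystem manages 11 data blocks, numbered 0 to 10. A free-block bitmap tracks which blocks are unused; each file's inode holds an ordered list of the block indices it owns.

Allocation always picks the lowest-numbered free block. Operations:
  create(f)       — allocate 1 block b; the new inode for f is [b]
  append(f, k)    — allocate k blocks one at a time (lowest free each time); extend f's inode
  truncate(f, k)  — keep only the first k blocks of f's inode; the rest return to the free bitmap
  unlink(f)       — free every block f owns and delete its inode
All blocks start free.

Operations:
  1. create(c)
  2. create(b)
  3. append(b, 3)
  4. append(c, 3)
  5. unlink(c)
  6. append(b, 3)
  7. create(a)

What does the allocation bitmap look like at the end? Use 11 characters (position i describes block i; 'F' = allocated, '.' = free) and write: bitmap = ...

bitmap = FFFFFFFF...

  1. create(c)  ⇒  F..........  {c→[0]}
  2. create(b)  ⇒  FF.........  {b→[1]; c→[0]}
  3. append(b, 3)  ⇒  FFFFF......  {b→[1, 2, 3, 4]; c→[0]}
  4. append(c, 3)  ⇒  FFFFFFFF...  {b→[1, 2, 3, 4]; c→[0, 5, 6, 7]}
  5. unlink(c)  ⇒  .FFFF......  {b→[1, 2, 3, 4]}
  6. append(b, 3)  ⇒  FFFFFFF....  {b→[1, 2, 3, 4, 0, 5, 6]}
  7. create(a)  ⇒  FFFFFFFF...  {a→[7]; b→[1, 2, 3, 4, 0, 5, 6]}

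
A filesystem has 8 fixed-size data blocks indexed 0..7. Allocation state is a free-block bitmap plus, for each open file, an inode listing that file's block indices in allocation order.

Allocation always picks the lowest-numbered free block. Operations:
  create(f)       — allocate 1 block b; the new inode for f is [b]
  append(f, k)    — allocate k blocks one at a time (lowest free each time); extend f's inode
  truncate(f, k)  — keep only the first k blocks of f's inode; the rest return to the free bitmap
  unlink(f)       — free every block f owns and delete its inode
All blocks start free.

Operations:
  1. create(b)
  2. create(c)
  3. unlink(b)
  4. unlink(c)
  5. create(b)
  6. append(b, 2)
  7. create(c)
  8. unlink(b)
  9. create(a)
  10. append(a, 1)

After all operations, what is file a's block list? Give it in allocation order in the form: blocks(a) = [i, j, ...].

blocks(a) = [0, 1]

after create(b) → b:[0]  free=[F.......]
after create(c) → b:[0], c:[1]  free=[FF......]
after unlink(b) → c:[1]  free=[.F......]
after unlink(c) →   free=[........]
after create(b) → b:[0]  free=[F.......]
after append(b, 2) → b:[0, 1, 2]  free=[FFF.....]
after create(c) → b:[0, 1, 2], c:[3]  free=[FFFF....]
after unlink(b) → c:[3]  free=[...F....]
after create(a) → a:[0], c:[3]  free=[F..F....]
after append(a, 1) → a:[0, 1], c:[3]  free=[FF.F....]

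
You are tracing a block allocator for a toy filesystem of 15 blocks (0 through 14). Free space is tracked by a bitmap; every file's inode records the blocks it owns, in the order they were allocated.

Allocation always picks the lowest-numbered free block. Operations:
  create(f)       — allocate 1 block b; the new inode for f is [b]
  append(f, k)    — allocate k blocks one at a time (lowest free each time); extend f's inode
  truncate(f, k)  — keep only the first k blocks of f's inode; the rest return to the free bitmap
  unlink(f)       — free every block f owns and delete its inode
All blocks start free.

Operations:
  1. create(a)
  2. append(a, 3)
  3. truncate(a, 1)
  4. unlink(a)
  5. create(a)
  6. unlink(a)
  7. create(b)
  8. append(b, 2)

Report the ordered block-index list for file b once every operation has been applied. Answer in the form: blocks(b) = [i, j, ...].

  1. create(a)  ⇒  F..............  {a→[0]}
  2. append(a, 3)  ⇒  FFFF...........  {a→[0, 1, 2, 3]}
  3. truncate(a, 1)  ⇒  F..............  {a→[0]}
  4. unlink(a)  ⇒  ...............  {}
  5. create(a)  ⇒  F..............  {a→[0]}
  6. unlink(a)  ⇒  ...............  {}
  7. create(b)  ⇒  F..............  {b→[0]}
  8. append(b, 2)  ⇒  FFF............  {b→[0, 1, 2]}

blocks(b) = [0, 1, 2]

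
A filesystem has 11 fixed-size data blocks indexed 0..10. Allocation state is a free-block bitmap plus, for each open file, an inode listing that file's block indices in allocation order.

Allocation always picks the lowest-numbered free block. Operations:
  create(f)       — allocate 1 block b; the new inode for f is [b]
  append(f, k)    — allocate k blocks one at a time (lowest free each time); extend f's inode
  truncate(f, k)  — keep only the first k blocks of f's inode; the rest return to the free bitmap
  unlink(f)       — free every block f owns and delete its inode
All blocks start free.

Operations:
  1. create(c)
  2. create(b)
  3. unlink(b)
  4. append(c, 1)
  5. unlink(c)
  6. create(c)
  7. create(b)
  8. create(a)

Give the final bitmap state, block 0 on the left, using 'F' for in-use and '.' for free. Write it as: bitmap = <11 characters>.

create(c): bitmap=F.......... | c=[0]
create(b): bitmap=FF......... | b=[1] c=[0]
unlink(b): bitmap=F.......... | c=[0]
append(c, 1): bitmap=FF......... | c=[0, 1]
unlink(c): bitmap=........... | 
create(c): bitmap=F.......... | c=[0]
create(b): bitmap=FF......... | b=[1] c=[0]
create(a): bitmap=FFF........ | a=[2] b=[1] c=[0]

bitmap = FFF........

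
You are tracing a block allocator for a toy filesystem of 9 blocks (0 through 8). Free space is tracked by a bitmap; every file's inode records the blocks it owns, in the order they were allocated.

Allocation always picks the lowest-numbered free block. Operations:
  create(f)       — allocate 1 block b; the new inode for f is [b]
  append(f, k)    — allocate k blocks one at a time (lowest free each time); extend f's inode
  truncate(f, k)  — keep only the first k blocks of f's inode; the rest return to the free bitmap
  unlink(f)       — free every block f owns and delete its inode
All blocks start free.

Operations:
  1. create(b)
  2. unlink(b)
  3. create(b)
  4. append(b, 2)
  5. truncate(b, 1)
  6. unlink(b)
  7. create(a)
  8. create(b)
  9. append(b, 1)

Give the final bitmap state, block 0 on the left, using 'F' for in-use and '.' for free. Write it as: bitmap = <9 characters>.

  1. create(b)  ⇒  F........  {b→[0]}
  2. unlink(b)  ⇒  .........  {}
  3. create(b)  ⇒  F........  {b→[0]}
  4. append(b, 2)  ⇒  FFF......  {b→[0, 1, 2]}
  5. truncate(b, 1)  ⇒  F........  {b→[0]}
  6. unlink(b)  ⇒  .........  {}
  7. create(a)  ⇒  F........  {a→[0]}
  8. create(b)  ⇒  FF.......  {a→[0]; b→[1]}
  9. append(b, 1)  ⇒  FFF......  {a→[0]; b→[1, 2]}

bitmap = FFF......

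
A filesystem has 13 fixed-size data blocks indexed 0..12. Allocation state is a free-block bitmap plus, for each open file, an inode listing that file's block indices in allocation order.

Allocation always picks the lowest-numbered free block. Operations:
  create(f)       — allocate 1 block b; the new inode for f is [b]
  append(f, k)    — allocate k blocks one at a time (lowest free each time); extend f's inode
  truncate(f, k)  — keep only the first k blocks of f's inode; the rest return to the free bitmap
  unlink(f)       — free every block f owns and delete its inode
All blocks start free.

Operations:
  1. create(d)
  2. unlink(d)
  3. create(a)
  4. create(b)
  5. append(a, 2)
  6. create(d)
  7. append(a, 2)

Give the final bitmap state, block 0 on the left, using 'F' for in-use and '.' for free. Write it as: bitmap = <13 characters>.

after create(d) → d:[0]  free=[F............]
after unlink(d) →   free=[.............]
after create(a) → a:[0]  free=[F............]
after create(b) → a:[0], b:[1]  free=[FF...........]
after append(a, 2) → a:[0, 2, 3], b:[1]  free=[FFFF.........]
after create(d) → a:[0, 2, 3], b:[1], d:[4]  free=[FFFFF........]
after append(a, 2) → a:[0, 2, 3, 5, 6], b:[1], d:[4]  free=[FFFFFFF......]

bitmap = FFFFFFF......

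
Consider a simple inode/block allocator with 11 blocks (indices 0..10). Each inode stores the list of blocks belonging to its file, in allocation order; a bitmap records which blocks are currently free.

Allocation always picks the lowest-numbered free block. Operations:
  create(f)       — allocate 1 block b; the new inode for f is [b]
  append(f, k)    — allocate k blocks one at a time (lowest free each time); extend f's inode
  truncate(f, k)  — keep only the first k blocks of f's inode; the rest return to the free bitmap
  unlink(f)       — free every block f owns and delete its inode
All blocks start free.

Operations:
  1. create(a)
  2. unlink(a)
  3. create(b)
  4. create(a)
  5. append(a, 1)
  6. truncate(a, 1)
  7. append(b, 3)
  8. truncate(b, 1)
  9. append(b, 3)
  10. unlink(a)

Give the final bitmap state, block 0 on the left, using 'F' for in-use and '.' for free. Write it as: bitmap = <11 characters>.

bitmap = F.FFF......

after create(a) → a:[0]  free=[F..........]
after unlink(a) →   free=[...........]
after create(b) → b:[0]  free=[F..........]
after create(a) → a:[1], b:[0]  free=[FF.........]
after append(a, 1) → a:[1, 2], b:[0]  free=[FFF........]
after truncate(a, 1) → a:[1], b:[0]  free=[FF.........]
after append(b, 3) → a:[1], b:[0, 2, 3, 4]  free=[FFFFF......]
after truncate(b, 1) → a:[1], b:[0]  free=[FF.........]
after append(b, 3) → a:[1], b:[0, 2, 3, 4]  free=[FFFFF......]
after unlink(a) → b:[0, 2, 3, 4]  free=[F.FFF......]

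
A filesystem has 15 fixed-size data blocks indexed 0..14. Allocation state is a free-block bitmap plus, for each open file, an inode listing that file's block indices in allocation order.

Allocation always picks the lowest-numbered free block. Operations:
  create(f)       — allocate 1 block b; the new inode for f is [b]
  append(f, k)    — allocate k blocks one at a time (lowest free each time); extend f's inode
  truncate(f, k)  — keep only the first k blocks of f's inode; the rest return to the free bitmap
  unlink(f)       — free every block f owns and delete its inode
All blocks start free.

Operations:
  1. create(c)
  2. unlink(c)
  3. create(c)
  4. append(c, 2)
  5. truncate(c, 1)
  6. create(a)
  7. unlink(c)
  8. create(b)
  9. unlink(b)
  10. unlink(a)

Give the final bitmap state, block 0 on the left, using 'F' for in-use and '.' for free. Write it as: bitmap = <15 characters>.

bitmap = ...............

[1] create(c) — c=0 (map F..............)
[2] unlink(c) —  (map ...............)
[3] create(c) — c=0 (map F..............)
[4] append(c, 2) — c=0,1,2 (map FFF............)
[5] truncate(c, 1) — c=0 (map F..............)
[6] create(a) — a=1 c=0 (map FF.............)
[7] unlink(c) — a=1 (map .F.............)
[8] create(b) — a=1 b=0 (map FF.............)
[9] unlink(b) — a=1 (map .F.............)
[10] unlink(a) —  (map ...............)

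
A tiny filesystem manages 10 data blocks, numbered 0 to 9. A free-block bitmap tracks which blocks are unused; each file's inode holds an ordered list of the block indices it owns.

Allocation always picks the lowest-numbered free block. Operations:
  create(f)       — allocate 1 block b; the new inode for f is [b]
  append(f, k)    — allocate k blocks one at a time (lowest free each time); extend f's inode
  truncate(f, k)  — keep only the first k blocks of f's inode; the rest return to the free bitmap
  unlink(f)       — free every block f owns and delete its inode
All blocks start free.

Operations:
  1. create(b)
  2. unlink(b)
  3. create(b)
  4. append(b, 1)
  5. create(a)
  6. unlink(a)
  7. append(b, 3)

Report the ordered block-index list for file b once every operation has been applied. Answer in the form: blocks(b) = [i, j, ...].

[1] create(b) — b=0 (map F.........)
[2] unlink(b) —  (map ..........)
[3] create(b) — b=0 (map F.........)
[4] append(b, 1) — b=0,1 (map FF........)
[5] create(a) — a=2 b=0,1 (map FFF.......)
[6] unlink(a) — b=0,1 (map FF........)
[7] append(b, 3) — b=0,1,2,3,4 (map FFFFF.....)

blocks(b) = [0, 1, 2, 3, 4]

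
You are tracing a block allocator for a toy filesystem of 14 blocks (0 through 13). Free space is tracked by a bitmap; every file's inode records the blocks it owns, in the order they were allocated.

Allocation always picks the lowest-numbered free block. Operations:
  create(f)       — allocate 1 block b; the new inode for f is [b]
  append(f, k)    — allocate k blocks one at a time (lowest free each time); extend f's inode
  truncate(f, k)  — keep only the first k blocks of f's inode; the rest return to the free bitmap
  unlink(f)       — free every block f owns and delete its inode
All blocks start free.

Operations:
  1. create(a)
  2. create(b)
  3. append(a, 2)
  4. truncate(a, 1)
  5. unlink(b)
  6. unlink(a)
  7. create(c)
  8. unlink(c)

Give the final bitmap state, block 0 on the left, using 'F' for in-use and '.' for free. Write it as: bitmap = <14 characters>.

[1] create(a) — a=0 (map F.............)
[2] create(b) — a=0 b=1 (map FF............)
[3] append(a, 2) — a=0,2,3 b=1 (map FFFF..........)
[4] truncate(a, 1) — a=0 b=1 (map FF............)
[5] unlink(b) — a=0 (map F.............)
[6] unlink(a) —  (map ..............)
[7] create(c) — c=0 (map F.............)
[8] unlink(c) —  (map ..............)

bitmap = ..............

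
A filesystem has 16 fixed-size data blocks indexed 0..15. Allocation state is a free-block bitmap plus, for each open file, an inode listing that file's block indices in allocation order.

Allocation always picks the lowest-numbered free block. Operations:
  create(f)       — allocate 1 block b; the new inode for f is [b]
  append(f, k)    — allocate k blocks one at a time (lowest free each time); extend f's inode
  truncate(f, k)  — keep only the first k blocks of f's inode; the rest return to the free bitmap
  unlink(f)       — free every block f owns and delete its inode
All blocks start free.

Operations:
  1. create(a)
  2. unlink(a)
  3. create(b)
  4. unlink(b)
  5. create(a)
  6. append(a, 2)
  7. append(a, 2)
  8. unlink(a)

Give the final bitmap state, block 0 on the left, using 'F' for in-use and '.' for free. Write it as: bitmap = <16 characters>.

  1. create(a)  ⇒  F...............  {a→[0]}
  2. unlink(a)  ⇒  ................  {}
  3. create(b)  ⇒  F...............  {b→[0]}
  4. unlink(b)  ⇒  ................  {}
  5. create(a)  ⇒  F...............  {a→[0]}
  6. append(a, 2)  ⇒  FFF.............  {a→[0, 1, 2]}
  7. append(a, 2)  ⇒  FFFFF...........  {a→[0, 1, 2, 3, 4]}
  8. unlink(a)  ⇒  ................  {}

bitmap = ................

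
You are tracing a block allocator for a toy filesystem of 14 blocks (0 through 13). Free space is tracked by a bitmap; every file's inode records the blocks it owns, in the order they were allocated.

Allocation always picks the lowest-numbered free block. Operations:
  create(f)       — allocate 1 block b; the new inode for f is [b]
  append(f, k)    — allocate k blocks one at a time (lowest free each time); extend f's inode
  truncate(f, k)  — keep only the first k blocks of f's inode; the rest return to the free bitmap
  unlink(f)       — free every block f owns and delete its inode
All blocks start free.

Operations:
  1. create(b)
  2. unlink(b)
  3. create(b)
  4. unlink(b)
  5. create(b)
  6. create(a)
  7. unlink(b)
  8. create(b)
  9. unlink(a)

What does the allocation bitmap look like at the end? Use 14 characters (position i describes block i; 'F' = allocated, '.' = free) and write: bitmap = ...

bitmap = F.............

[1] create(b) — b=0 (map F.............)
[2] unlink(b) —  (map ..............)
[3] create(b) — b=0 (map F.............)
[4] unlink(b) —  (map ..............)
[5] create(b) — b=0 (map F.............)
[6] create(a) — a=1 b=0 (map FF............)
[7] unlink(b) — a=1 (map .F............)
[8] create(b) — a=1 b=0 (map FF............)
[9] unlink(a) — b=0 (map F.............)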